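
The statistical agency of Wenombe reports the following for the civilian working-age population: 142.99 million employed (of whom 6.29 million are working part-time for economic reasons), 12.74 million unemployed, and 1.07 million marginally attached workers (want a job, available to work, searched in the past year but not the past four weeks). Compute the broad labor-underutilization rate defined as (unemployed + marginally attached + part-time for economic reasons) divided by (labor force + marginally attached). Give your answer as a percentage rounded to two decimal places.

Labor force = 142.99 + 12.74 = 155.73 million.
Numerator = 12.74 + 1.07 + 6.29 = 20.10 million.
Denominator = 155.73 + 1.07 = 156.80 million.
Broad rate = 20.10 / 156.80 = 12.82%.

Broad underutilization rate ≈ 12.82%.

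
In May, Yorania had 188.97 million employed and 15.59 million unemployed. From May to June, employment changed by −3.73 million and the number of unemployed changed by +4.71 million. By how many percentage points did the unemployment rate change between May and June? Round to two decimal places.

May: labor force = 188.97 + 15.59 = 204.56; u = 15.59/204.56 = 7.62%.
June: labor force = 185.24 + 20.30 = 205.54; u = 20.30/205.54 = 9.88%.
Change = 9.88% − 7.62% = +2.26 pp.

The unemployment rate changed by +2.26 percentage points.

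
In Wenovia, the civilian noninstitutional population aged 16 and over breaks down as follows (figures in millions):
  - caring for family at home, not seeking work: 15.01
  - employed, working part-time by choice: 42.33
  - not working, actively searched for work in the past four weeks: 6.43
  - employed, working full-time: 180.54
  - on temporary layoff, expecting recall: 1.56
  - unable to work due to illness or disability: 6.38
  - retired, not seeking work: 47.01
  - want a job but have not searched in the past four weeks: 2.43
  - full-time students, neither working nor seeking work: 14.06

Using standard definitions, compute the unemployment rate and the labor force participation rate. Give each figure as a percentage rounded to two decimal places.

Unemployment rate ≈ 3.46%; labor force participation rate ≈ 73.11%.

Employed = 42.33 + 180.54 = 222.87 million.
Unemployed = 6.43 + 1.56 = 7.99 million (jobless and actively searching, or on temporary layoff).
Labor force = 222.87 + 7.99 = 230.86 million.
Not in labor force = 15.01 + 6.38 + 47.01 + 2.43 + 14.06 = 84.89 million (those not working and not actively searching are outside the labor force — including those who want a job but have given up searching).
Civilian working-age population = 230.86 + 84.89 = 315.75 million.
Unemployment rate = 7.99 / 230.86 = 3.46%.
Labor force participation rate = 230.86 / 315.75 = 73.11%.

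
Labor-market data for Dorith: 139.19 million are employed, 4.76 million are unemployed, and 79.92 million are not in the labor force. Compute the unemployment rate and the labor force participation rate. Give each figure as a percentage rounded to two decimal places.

Unemployment rate ≈ 3.31%; labor force participation rate ≈ 64.30%.

Labor force = employed + unemployed = 139.19 + 4.76 = 143.95 million.
Working-age population = 143.95 + 79.92 = 223.87 million.
Unemployment rate = 4.76 / 143.95 = 3.31%.
Labor force participation rate = 143.95 / 223.87 = 64.30%.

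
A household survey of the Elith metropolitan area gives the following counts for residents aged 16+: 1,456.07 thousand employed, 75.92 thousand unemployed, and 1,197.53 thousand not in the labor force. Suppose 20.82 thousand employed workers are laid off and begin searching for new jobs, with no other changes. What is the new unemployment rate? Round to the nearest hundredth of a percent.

New unemployment rate ≈ 6.31%.

Initially, labor force = 1,456.07 + 75.92 = 1,531.99 thousand, so u = 75.92/1,531.99 = 4.96%.
After the change, employed falls and unemployed rises by 20.82; labor force unchanged → E = 1,435.25, U = 96.74, labor force = 1,531.99 thousand.
New unemployment rate = 96.74 / 1,531.99 = 6.31%.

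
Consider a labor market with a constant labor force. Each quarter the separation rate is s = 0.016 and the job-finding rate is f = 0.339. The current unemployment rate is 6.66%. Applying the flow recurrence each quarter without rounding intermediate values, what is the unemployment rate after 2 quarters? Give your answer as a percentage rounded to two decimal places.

With a fixed labor force, u_{t+1} = u_t + s·(1−u_t) − f·u_t = u_t·(1−s−f) + s.
Here 1−s−f = 0.645 and s = 0.016.
u_1 = 0.066600 × 0.645 + 0.016 = 0.058957.
u_2 = 0.058957 × 0.645 + 0.016 = 0.054027.

Unemployment rate after two quarters ≈ 5.40%.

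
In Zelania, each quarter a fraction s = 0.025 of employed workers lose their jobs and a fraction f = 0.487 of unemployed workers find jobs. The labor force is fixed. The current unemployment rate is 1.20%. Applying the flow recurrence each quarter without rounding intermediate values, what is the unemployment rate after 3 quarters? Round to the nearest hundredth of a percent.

With a fixed labor force, u_{t+1} = u_t + s·(1−u_t) − f·u_t = u_t·(1−s−f) + s.
Here 1−s−f = 0.488 and s = 0.025.
u_1 = 0.012000 × 0.488 + 0.025 = 0.030856.
u_2 = 0.030856 × 0.488 + 0.025 = 0.040058.
u_3 = 0.040058 × 0.488 + 0.025 = 0.044548.

Unemployment rate after three quarters ≈ 4.45%.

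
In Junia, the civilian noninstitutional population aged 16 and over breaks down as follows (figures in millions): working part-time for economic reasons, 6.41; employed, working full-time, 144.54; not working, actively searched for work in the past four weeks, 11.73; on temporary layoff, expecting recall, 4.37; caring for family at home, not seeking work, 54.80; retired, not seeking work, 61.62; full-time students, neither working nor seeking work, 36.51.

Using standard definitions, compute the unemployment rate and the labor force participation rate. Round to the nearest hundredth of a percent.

Unemployment rate ≈ 9.64%; labor force participation rate ≈ 52.21%.

Employed = 6.41 + 144.54 = 150.95 million (anyone who worked, including part-time for economic reasons, counts as employed).
Unemployed = 11.73 + 4.37 = 16.10 million (jobless and actively searching, or on temporary layoff).
Labor force = 150.95 + 16.10 = 167.05 million.
Not in labor force = 54.80 + 61.62 + 36.51 = 152.93 million (those not working and not actively searching are outside the labor force).
Civilian working-age population = 167.05 + 152.93 = 319.98 million.
Unemployment rate = 16.10 / 167.05 = 9.64%.
Labor force participation rate = 167.05 / 319.98 = 52.21%.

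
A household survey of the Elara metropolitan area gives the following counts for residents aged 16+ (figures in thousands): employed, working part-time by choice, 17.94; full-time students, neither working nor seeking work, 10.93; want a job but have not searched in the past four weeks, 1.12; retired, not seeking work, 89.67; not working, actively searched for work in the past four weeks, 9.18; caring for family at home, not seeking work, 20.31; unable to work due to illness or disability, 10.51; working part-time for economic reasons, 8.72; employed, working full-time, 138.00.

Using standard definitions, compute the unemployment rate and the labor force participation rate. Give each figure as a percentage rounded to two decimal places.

Unemployment rate ≈ 5.28%; labor force participation rate ≈ 56.74%.

Employed = 17.94 + 8.72 + 138.00 = 164.66 thousand (anyone who worked, including part-time for economic reasons, counts as employed).
Unemployed = 9.18 thousand.
Labor force = 164.66 + 9.18 = 173.84 thousand.
Not in labor force = 10.93 + 1.12 + 89.67 + 20.31 + 10.51 = 132.54 thousand (those not working and not actively searching are outside the labor force — including those who want a job but have given up searching).
Civilian working-age population = 173.84 + 132.54 = 306.38 thousand.
Unemployment rate = 9.18 / 173.84 = 5.28%.
Labor force participation rate = 173.84 / 306.38 = 56.74%.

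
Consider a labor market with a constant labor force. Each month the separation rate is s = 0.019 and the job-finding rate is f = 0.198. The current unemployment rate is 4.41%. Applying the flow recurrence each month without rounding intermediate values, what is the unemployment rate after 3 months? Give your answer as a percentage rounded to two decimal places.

Unemployment rate after three months ≈ 6.67%.

With a fixed labor force, u_{t+1} = u_t + s·(1−u_t) − f·u_t = u_t·(1−s−f) + s.
Here 1−s−f = 0.783 and s = 0.019.
u_1 = 0.044100 × 0.783 + 0.019 = 0.053530.
u_2 = 0.053530 × 0.783 + 0.019 = 0.060914.
u_3 = 0.060914 × 0.783 + 0.019 = 0.066696.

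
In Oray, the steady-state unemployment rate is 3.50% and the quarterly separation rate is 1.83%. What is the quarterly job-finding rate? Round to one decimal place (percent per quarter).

Job-finding rate ≈ 50.5% per quarter.

From u* = s/(s+f): f = s·(1−u)/u.
f = 1.83 × (1 − 0.0350) / 0.0350 = 1.7659 / 0.0350 ≈ 50.5% per quarter.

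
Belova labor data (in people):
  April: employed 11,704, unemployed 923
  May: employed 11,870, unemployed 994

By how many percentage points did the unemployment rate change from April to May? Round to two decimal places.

April: labor force = 11,704 + 923 = 12,627; u = 923/12,627 = 7.31%.
May: labor force = 11,870 + 994 = 12,864; u = 994/12,864 = 7.73%.
Change = 7.73% − 7.31% = +0.42 pp.

The unemployment rate changed by +0.42 percentage points.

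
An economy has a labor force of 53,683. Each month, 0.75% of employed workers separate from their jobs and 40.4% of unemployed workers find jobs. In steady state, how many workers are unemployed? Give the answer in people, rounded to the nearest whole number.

Steady-state unemployment rate u* = s/(s+f) = 0.75/(0.75+40.4) = 0.018226.
Unemployed = u* × labor force = 0.018226 × 53,683 ≈ 978.

About 978 are unemployed in steady state.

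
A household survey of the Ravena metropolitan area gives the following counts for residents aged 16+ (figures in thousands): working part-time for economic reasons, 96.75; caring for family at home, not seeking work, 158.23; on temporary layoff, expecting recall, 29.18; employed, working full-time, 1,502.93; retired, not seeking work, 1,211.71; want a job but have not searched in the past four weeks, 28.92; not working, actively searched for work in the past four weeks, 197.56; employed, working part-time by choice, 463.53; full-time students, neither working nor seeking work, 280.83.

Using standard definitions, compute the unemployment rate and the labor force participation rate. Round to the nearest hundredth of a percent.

Unemployment rate ≈ 9.90%; labor force participation rate ≈ 57.69%.

Employed = 96.75 + 1,502.93 + 463.53 = 2,063.21 thousand (anyone who worked, including part-time for economic reasons, counts as employed).
Unemployed = 29.18 + 197.56 = 226.74 thousand (jobless and actively searching, or on temporary layoff).
Labor force = 2,063.21 + 226.74 = 2,289.95 thousand.
Not in labor force = 158.23 + 1,211.71 + 28.92 + 280.83 = 1,679.69 thousand (those not working and not actively searching are outside the labor force — including those who want a job but have given up searching).
Civilian working-age population = 2,289.95 + 1,679.69 = 3,969.64 thousand.
Unemployment rate = 226.74 / 2,289.95 = 9.90%.
Labor force participation rate = 2,289.95 / 3,969.64 = 57.69%.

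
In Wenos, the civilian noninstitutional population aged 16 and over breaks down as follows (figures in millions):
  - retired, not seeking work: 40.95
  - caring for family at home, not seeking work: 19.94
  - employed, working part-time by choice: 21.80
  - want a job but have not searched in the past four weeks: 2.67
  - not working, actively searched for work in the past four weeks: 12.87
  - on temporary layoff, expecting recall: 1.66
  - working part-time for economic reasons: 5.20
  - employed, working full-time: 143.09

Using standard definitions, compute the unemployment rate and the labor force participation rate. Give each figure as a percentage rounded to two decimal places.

Employed = 21.80 + 5.20 + 143.09 = 170.09 million (anyone who worked, including part-time for economic reasons, counts as employed).
Unemployed = 12.87 + 1.66 = 14.53 million (jobless and actively searching, or on temporary layoff).
Labor force = 170.09 + 14.53 = 184.62 million.
Not in labor force = 40.95 + 19.94 + 2.67 = 63.56 million (those not working and not actively searching are outside the labor force — including those who want a job but have given up searching).
Civilian working-age population = 184.62 + 63.56 = 248.18 million.
Unemployment rate = 14.53 / 184.62 = 7.87%.
Labor force participation rate = 184.62 / 248.18 = 74.39%.

Unemployment rate ≈ 7.87%; labor force participation rate ≈ 74.39%.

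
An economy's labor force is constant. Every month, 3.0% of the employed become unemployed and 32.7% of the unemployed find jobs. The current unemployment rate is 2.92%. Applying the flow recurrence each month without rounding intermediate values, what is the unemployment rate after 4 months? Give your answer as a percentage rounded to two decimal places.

Unemployment rate after four months ≈ 7.47%.

With a fixed labor force, u_{t+1} = u_t + s·(1−u_t) − f·u_t = u_t·(1−s−f) + s.
Here 1−s−f = 0.643 and s = 0.030.
u_1 = 0.029200 × 0.643 + 0.030 = 0.048776.
u_2 = 0.048776 × 0.643 + 0.030 = 0.061363.
u_3 = 0.061363 × 0.643 + 0.030 = 0.069456.
u_4 = 0.069456 × 0.643 + 0.030 = 0.074660.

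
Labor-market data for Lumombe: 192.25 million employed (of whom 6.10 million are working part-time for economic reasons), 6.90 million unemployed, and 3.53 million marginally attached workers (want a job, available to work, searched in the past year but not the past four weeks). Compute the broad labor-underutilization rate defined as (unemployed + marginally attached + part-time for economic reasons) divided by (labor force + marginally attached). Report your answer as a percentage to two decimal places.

Labor force = 192.25 + 6.90 = 199.15 million.
Numerator = 6.90 + 3.53 + 6.10 = 16.53 million.
Denominator = 199.15 + 3.53 = 202.68 million.
Broad rate = 16.53 / 202.68 = 8.16%.

Broad underutilization rate ≈ 8.16%.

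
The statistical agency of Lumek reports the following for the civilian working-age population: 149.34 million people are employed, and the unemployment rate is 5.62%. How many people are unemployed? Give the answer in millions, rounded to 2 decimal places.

Let U be the number unemployed. The labor force is E + U, and U/(E+U) = 0.0562.
So U = 0.0562 × 149.34 / (1 − 0.0562) = 8.3929 / 0.9438 ≈ 8.89 million.

About 8.89 million are unemployed.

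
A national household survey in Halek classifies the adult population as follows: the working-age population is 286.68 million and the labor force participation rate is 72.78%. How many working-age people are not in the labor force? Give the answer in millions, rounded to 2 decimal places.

About 78.03 million are not in the labor force.

Share not in the labor force = 1 − 0.7278 = 0.2722.
Not in labor force = 0.2722 × 286.68 ≈ 78.03 million.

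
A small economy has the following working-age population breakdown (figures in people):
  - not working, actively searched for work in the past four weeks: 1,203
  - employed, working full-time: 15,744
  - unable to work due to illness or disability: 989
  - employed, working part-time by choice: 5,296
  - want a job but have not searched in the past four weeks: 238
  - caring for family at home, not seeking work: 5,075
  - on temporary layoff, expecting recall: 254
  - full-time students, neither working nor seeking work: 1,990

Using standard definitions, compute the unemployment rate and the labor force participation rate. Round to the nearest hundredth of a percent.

Unemployment rate ≈ 6.48%; labor force participation rate ≈ 73.07%.

Employed = 15,744 + 5,296 = 21,040.
Unemployed = 1,203 + 254 = 1,457 (jobless and actively searching, or on temporary layoff).
Labor force = 21,040 + 1,457 = 22,497.
Not in labor force = 989 + 238 + 5,075 + 1,990 = 8,292 (those not working and not actively searching are outside the labor force — including those who want a job but have given up searching).
Civilian working-age population = 22,497 + 8,292 = 30,789.
Unemployment rate = 1,457 / 22,497 = 6.48%.
Labor force participation rate = 22,497 / 30,789 = 73.07%.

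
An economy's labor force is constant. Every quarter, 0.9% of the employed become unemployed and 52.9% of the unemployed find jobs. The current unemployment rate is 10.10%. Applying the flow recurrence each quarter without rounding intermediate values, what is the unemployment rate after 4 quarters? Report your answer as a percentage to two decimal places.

Unemployment rate after four quarters ≈ 2.06%.

With a fixed labor force, u_{t+1} = u_t + s·(1−u_t) − f·u_t = u_t·(1−s−f) + s.
Here 1−s−f = 0.462 and s = 0.009.
u_1 = 0.101000 × 0.462 + 0.009 = 0.055662.
u_2 = 0.055662 × 0.462 + 0.009 = 0.034716.
u_3 = 0.034716 × 0.462 + 0.009 = 0.025039.
u_4 = 0.025039 × 0.462 + 0.009 = 0.020568.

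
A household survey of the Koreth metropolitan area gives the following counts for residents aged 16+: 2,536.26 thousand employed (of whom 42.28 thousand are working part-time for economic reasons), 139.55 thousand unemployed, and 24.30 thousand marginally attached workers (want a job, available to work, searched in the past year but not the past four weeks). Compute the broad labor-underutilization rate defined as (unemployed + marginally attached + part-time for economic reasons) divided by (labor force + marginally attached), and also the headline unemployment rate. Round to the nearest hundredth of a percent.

Labor force = 2,536.26 + 139.55 = 2,675.81 thousand.
Numerator = 139.55 + 24.30 + 42.28 = 206.13 thousand.
Denominator = 2,675.81 + 24.30 = 2,700.11 thousand.
Broad rate = 206.13 / 2,700.11 = 7.63%.
Headline unemployment rate = 139.55 / 2,675.81 = 5.22%.

Broad underutilization rate ≈ 7.63%; headline unemployment rate ≈ 5.22%.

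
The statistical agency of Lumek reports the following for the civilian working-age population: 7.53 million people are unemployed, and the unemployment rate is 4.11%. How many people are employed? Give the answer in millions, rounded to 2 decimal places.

Labor force = U / u = 7.53 / 0.0411 ≈ 183.21 million.
Employed = labor force − unemployed = 183.21 − 7.53 = 175.68 million.

About 175.68 million are employed.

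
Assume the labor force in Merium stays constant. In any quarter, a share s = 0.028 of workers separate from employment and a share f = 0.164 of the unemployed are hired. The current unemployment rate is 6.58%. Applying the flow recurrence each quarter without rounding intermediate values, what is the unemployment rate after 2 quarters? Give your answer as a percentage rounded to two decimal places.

Unemployment rate after two quarters ≈ 9.36%.

With a fixed labor force, u_{t+1} = u_t + s·(1−u_t) − f·u_t = u_t·(1−s−f) + s.
Here 1−s−f = 0.808 and s = 0.028.
u_1 = 0.065800 × 0.808 + 0.028 = 0.081166.
u_2 = 0.081166 × 0.808 + 0.028 = 0.093582.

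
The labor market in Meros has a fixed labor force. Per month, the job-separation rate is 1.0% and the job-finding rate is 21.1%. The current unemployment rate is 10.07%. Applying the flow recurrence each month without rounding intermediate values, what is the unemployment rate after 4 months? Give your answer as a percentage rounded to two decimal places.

Unemployment rate after four months ≈ 6.57%.

With a fixed labor force, u_{t+1} = u_t + s·(1−u_t) − f·u_t = u_t·(1−s−f) + s.
Here 1−s−f = 0.779 and s = 0.010.
u_1 = 0.100700 × 0.779 + 0.010 = 0.088445.
u_2 = 0.088445 × 0.779 + 0.010 = 0.078899.
u_3 = 0.078899 × 0.779 + 0.010 = 0.071462.
u_4 = 0.071462 × 0.779 + 0.010 = 0.065669.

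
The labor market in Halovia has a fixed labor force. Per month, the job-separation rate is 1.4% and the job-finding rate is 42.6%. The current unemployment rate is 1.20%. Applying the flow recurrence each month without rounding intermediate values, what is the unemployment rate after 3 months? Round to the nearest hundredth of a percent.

Unemployment rate after three months ≈ 2.83%.

With a fixed labor force, u_{t+1} = u_t + s·(1−u_t) − f·u_t = u_t·(1−s−f) + s.
Here 1−s−f = 0.560 and s = 0.014.
u_1 = 0.012000 × 0.560 + 0.014 = 0.020720.
u_2 = 0.020720 × 0.560 + 0.014 = 0.025603.
u_3 = 0.025603 × 0.560 + 0.014 = 0.028338.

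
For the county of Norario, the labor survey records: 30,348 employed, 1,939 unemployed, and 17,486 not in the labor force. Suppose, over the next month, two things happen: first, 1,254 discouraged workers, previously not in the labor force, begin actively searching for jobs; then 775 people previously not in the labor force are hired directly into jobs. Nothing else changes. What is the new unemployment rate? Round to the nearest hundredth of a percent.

New unemployment rate ≈ 9.30%.

Initially, labor force = 30,348 + 1,939 = 32,287, so u = 1,939/32,287 = 6.01%.
After the first change, unemployed and labor force both rise by 1,254 → E = 30,348, U = 3,193, labor force = 33,541.
After the second change, employed and labor force both rise by 775; unemployed unchanged → E = 31,123, U = 3,193, labor force = 34,316.
New unemployment rate = 3,193 / 34,316 = 9.30%.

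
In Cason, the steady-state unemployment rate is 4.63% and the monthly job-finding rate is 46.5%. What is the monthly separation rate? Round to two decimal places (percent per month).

From u* = s/(s+f): s = u·f/(1−u).
s = 0.0463 × 46.5 / (1 − 0.0463) = 2.1530 / 0.9537 ≈ 2.26% per month.

Separation rate ≈ 2.26% per month.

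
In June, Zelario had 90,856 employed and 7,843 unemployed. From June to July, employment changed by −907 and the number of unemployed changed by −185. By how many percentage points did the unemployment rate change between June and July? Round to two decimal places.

June: labor force = 90,856 + 7,843 = 98,699; u = 7,843/98,699 = 7.95%.
July: labor force = 89,949 + 7,658 = 97,607; u = 7,658/97,607 = 7.85%.
Change = 7.85% − 7.95% = −0.10 pp.

The unemployment rate changed by −0.10 percentage points.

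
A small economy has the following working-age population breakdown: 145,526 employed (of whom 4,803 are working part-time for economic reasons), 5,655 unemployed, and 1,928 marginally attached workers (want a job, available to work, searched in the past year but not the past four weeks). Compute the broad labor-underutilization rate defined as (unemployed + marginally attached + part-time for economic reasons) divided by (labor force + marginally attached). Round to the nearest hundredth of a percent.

Labor force = 145,526 + 5,655 = 151,181.
Numerator = 5,655 + 1,928 + 4,803 = 12,386.
Denominator = 151,181 + 1,928 = 153,109.
Broad rate = 12,386 / 153,109 = 8.09%.

Broad underutilization rate ≈ 8.09%.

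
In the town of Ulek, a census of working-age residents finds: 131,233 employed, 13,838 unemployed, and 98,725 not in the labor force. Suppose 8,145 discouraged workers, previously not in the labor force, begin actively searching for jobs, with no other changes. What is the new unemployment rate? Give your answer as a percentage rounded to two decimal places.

New unemployment rate ≈ 14.35%.

Initially, labor force = 131,233 + 13,838 = 145,071, so u = 13,838/145,071 = 9.54%.
After the change, unemployed and labor force both rise by 8,145 → E = 131,233, U = 21,983, labor force = 153,216.
New unemployment rate = 21,983 / 153,216 = 14.35%.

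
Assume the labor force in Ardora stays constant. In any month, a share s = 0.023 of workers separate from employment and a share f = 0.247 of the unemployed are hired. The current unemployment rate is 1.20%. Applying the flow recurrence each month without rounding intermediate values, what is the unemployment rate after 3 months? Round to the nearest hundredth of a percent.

With a fixed labor force, u_{t+1} = u_t + s·(1−u_t) − f·u_t = u_t·(1−s−f) + s.
Here 1−s−f = 0.730 and s = 0.023.
u_1 = 0.012000 × 0.730 + 0.023 = 0.031760.
u_2 = 0.031760 × 0.730 + 0.023 = 0.046185.
u_3 = 0.046185 × 0.730 + 0.023 = 0.056715.

Unemployment rate after three months ≈ 5.67%.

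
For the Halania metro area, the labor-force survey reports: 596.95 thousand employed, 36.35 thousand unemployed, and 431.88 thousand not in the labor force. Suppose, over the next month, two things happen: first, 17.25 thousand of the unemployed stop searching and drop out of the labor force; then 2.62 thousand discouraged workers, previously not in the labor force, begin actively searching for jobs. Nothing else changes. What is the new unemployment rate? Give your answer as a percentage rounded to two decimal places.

Initially, labor force = 596.95 + 36.35 = 633.30 thousand, so u = 36.35/633.30 = 5.74%.
After the first change, unemployed and labor force both fall by 17.25 → E = 596.95, U = 19.10, labor force = 616.05 thousand.
After the second change, unemployed and labor force both rise by 2.62 → E = 596.95, U = 21.72, labor force = 618.67 thousand.
New unemployment rate = 21.72 / 618.67 = 3.51%.

New unemployment rate ≈ 3.51%.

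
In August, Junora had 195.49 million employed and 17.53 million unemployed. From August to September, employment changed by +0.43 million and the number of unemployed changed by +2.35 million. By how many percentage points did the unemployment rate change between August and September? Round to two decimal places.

August: labor force = 195.49 + 17.53 = 213.02; u = 17.53/213.02 = 8.23%.
September: labor force = 195.92 + 19.88 = 215.80; u = 19.88/215.80 = 9.21%.
Change = 9.21% − 8.23% = +0.98 pp.

The unemployment rate changed by +0.98 percentage points.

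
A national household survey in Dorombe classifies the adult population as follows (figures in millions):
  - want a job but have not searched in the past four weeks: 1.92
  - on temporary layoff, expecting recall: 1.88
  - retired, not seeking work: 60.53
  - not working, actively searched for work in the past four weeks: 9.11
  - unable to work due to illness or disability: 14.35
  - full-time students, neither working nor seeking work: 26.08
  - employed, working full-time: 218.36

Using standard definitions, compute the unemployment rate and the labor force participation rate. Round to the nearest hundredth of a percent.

Employed = 218.36 million.
Unemployed = 1.88 + 9.11 = 10.99 million (jobless and actively searching, or on temporary layoff).
Labor force = 218.36 + 10.99 = 229.35 million.
Not in labor force = 1.92 + 60.53 + 14.35 + 26.08 = 102.88 million (those not working and not actively searching are outside the labor force — including those who want a job but have given up searching).
Civilian working-age population = 229.35 + 102.88 = 332.23 million.
Unemployment rate = 10.99 / 229.35 = 4.79%.
Labor force participation rate = 229.35 / 332.23 = 69.03%.

Unemployment rate ≈ 4.79%; labor force participation rate ≈ 69.03%.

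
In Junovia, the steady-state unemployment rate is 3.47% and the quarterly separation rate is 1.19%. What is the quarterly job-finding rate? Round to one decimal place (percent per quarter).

Job-finding rate ≈ 33.1% per quarter.

From u* = s/(s+f): f = s·(1−u)/u.
f = 1.19 × (1 − 0.0347) / 0.0347 = 1.1487 / 0.0347 ≈ 33.1% per quarter.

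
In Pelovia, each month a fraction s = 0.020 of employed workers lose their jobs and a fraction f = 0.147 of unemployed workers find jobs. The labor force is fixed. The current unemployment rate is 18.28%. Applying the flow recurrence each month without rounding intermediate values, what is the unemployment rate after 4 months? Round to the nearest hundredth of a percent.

Unemployment rate after four months ≈ 15.01%.

With a fixed labor force, u_{t+1} = u_t + s·(1−u_t) − f·u_t = u_t·(1−s−f) + s.
Here 1−s−f = 0.833 and s = 0.020.
u_1 = 0.182800 × 0.833 + 0.020 = 0.172272.
u_2 = 0.172272 × 0.833 + 0.020 = 0.163503.
u_3 = 0.163503 × 0.833 + 0.020 = 0.156198.
u_4 = 0.156198 × 0.833 + 0.020 = 0.150113.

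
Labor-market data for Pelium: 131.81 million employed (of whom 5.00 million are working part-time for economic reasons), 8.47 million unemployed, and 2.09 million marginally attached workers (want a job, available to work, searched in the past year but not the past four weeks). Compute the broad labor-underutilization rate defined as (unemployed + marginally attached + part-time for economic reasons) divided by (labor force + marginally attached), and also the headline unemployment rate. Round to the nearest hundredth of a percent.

Labor force = 131.81 + 8.47 = 140.28 million.
Numerator = 8.47 + 2.09 + 5.00 = 15.56 million.
Denominator = 140.28 + 2.09 = 142.37 million.
Broad rate = 15.56 / 142.37 = 10.93%.
Headline unemployment rate = 8.47 / 140.28 = 6.04%.

Broad underutilization rate ≈ 10.93%; headline unemployment rate ≈ 6.04%.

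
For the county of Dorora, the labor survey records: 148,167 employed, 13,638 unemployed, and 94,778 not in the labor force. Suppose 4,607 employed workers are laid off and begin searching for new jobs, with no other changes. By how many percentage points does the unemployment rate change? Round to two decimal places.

Initially, labor force = 148,167 + 13,638 = 161,805, so u = 13,638/161,805 = 8.43%.
After the change, employed falls and unemployed rises by 4,607; labor force unchanged → E = 143,560, U = 18,245, labor force = 161,805.
New unemployment rate = 18,245 / 161,805 = 11.28%.
Change = 11.28% − 8.43% = +2.85 percentage points.

The unemployment rate changes by +2.85 percentage points.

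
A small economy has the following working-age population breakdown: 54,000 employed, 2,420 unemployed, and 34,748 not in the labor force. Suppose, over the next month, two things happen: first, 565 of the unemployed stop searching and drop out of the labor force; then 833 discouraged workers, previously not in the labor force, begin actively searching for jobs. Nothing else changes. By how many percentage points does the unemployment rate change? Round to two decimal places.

The unemployment rate changes by +0.45 percentage points.

Initially, labor force = 54,000 + 2,420 = 56,420, so u = 2,420/56,420 = 4.29%.
After the first change, unemployed and labor force both fall by 565 → E = 54,000, U = 1,855, labor force = 55,855.
After the second change, unemployed and labor force both rise by 833 → E = 54,000, U = 2,688, labor force = 56,688.
New unemployment rate = 2,688 / 56,688 = 4.74%.
Change = 4.74% − 4.29% = +0.45 percentage points.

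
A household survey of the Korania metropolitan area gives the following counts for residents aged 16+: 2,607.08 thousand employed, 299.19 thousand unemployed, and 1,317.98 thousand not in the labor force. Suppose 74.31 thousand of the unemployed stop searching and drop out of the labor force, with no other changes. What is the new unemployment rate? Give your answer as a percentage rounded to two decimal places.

New unemployment rate ≈ 7.94%.

Initially, labor force = 2,607.08 + 299.19 = 2,906.27 thousand, so u = 299.19/2,906.27 = 10.29%.
After the change, unemployed and labor force both fall by 74.31 → E = 2,607.08, U = 224.88, labor force = 2,831.96 thousand.
New unemployment rate = 224.88 / 2,831.96 = 7.94%.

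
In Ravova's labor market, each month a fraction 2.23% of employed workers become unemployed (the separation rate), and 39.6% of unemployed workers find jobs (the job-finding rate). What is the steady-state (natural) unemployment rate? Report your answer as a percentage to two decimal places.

At steady state the flows balance: s·E = f·U, so U/(E+U) = s/(s+f).
u* = 2.23 / (2.23 + 39.6) = 2.23 / 41.83 = 5.33%.

Steady-state unemployment rate ≈ 5.33%.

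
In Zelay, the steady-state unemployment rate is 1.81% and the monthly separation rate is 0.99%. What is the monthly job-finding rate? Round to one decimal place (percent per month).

From u* = s/(s+f): f = s·(1−u)/u.
f = 0.99 × (1 − 0.0181) / 0.0181 = 0.9721 / 0.0181 ≈ 53.7% per month.

Job-finding rate ≈ 53.7% per month.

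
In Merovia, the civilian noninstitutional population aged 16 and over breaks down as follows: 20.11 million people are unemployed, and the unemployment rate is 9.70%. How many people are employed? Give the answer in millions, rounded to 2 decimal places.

About 187.21 million are employed.

Labor force = U / u = 20.11 / 0.0970 ≈ 207.32 million.
Employed = labor force − unemployed = 207.32 − 20.11 = 187.21 million.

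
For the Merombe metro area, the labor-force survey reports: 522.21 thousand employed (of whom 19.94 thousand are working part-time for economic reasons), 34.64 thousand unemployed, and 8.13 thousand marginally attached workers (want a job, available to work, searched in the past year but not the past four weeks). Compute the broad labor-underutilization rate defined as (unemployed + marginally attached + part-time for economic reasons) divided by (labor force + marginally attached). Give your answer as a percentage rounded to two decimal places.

Labor force = 522.21 + 34.64 = 556.85 thousand.
Numerator = 34.64 + 8.13 + 19.94 = 62.71 thousand.
Denominator = 556.85 + 8.13 = 564.98 thousand.
Broad rate = 62.71 / 564.98 = 11.10%.

Broad underutilization rate ≈ 11.10%.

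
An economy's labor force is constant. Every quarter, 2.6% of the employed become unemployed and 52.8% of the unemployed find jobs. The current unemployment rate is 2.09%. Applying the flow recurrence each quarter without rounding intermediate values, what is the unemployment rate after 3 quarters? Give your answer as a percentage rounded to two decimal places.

Unemployment rate after three quarters ≈ 4.46%.

With a fixed labor force, u_{t+1} = u_t + s·(1−u_t) − f·u_t = u_t·(1−s−f) + s.
Here 1−s−f = 0.446 and s = 0.026.
u_1 = 0.020900 × 0.446 + 0.026 = 0.035321.
u_2 = 0.035321 × 0.446 + 0.026 = 0.041753.
u_3 = 0.041753 × 0.446 + 0.026 = 0.044622.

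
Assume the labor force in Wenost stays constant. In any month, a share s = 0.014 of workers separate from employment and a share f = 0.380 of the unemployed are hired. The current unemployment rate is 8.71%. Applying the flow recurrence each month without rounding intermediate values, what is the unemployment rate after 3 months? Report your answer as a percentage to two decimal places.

Unemployment rate after three months ≈ 4.70%.

With a fixed labor force, u_{t+1} = u_t + s·(1−u_t) − f·u_t = u_t·(1−s−f) + s.
Here 1−s−f = 0.606 and s = 0.014.
u_1 = 0.087100 × 0.606 + 0.014 = 0.066783.
u_2 = 0.066783 × 0.606 + 0.014 = 0.054470.
u_3 = 0.054470 × 0.606 + 0.014 = 0.047009.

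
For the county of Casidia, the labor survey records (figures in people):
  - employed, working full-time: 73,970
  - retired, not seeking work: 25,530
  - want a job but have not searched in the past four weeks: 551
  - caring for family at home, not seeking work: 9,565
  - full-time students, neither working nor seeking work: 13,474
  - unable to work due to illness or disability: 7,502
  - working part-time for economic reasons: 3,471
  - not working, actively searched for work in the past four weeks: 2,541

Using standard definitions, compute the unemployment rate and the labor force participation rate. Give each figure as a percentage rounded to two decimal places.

Unemployment rate ≈ 3.18%; labor force participation rate ≈ 58.55%.

Employed = 73,970 + 3,471 = 77,441 (anyone who worked, including part-time for economic reasons, counts as employed).
Unemployed = 2,541.
Labor force = 77,441 + 2,541 = 79,982.
Not in labor force = 25,530 + 551 + 9,565 + 13,474 + 7,502 = 56,622 (those not working and not actively searching are outside the labor force — including those who want a job but have given up searching).
Civilian working-age population = 79,982 + 56,622 = 136,604.
Unemployment rate = 2,541 / 79,982 = 3.18%.
Labor force participation rate = 79,982 / 136,604 = 58.55%.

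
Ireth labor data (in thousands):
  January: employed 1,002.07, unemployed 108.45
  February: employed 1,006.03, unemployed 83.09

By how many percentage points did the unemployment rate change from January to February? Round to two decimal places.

January: labor force = 1,002.07 + 108.45 = 1,110.52; u = 108.45/1,110.52 = 9.77%.
February: labor force = 1,006.03 + 83.09 = 1,089.12; u = 83.09/1,089.12 = 7.63%.
Change = 7.63% − 9.77% = −2.14 pp.

The unemployment rate changed by −2.14 percentage points.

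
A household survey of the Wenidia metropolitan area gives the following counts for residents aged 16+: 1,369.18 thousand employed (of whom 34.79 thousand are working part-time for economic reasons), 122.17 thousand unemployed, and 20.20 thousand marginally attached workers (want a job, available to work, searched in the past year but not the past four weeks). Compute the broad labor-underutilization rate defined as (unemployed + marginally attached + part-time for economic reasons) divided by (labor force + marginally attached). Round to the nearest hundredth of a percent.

Labor force = 1,369.18 + 122.17 = 1,491.35 thousand.
Numerator = 122.17 + 20.20 + 34.79 = 177.16 thousand.
Denominator = 1,491.35 + 20.20 = 1,511.55 thousand.
Broad rate = 177.16 / 1,511.55 = 11.72%.

Broad underutilization rate ≈ 11.72%.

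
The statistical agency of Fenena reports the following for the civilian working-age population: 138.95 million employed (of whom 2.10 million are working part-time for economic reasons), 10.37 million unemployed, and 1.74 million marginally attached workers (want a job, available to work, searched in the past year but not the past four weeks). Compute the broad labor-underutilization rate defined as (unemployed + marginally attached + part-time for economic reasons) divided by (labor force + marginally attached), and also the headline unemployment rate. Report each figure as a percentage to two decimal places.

Labor force = 138.95 + 10.37 = 149.32 million.
Numerator = 10.37 + 1.74 + 2.10 = 14.21 million.
Denominator = 149.32 + 1.74 = 151.06 million.
Broad rate = 14.21 / 151.06 = 9.41%.
Headline unemployment rate = 10.37 / 149.32 = 6.94%.

Broad underutilization rate ≈ 9.41%; headline unemployment rate ≈ 6.94%.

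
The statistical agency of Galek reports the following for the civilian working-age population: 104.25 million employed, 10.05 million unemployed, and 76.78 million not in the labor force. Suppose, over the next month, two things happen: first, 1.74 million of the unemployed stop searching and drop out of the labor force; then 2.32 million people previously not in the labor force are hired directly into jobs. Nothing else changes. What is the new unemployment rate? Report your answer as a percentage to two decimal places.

New unemployment rate ≈ 7.23%.

Initially, labor force = 104.25 + 10.05 = 114.30 million, so u = 10.05/114.30 = 8.79%.
After the first change, unemployed and labor force both fall by 1.74 → E = 104.25, U = 8.31, labor force = 112.56 million.
After the second change, employed and labor force both rise by 2.32; unemployed unchanged → E = 106.57, U = 8.31, labor force = 114.88 million.
New unemployment rate = 8.31 / 114.88 = 7.23%.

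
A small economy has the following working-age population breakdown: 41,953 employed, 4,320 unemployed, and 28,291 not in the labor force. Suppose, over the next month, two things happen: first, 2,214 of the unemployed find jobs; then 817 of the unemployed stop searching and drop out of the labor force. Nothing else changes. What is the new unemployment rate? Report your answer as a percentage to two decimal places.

New unemployment rate ≈ 2.84%.

Initially, labor force = 41,953 + 4,320 = 46,273, so u = 4,320/46,273 = 9.34%.
After the first change, unemployed falls and employed rises by 2,214; labor force unchanged → E = 44,167, U = 2,106, labor force = 46,273.
After the second change, unemployed and labor force both fall by 817 → E = 44,167, U = 1,289, labor force = 45,456.
New unemployment rate = 1,289 / 45,456 = 2.84%.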